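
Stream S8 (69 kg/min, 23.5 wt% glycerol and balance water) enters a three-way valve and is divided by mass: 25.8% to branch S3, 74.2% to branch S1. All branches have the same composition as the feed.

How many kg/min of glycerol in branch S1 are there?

Branch S1 total = 0.742×69 = 51.198 kg/min.
glycerol in S1 = 0.235×51.198 = 12.032 kg/min.

12.03 kg/min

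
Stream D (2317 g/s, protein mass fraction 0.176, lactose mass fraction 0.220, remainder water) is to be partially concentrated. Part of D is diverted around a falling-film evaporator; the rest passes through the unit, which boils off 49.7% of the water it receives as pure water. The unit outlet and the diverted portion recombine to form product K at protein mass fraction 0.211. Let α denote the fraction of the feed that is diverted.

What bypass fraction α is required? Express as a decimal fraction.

All 2317×0.176 = 407.79 g/s of protein reaches K, so K = 407.79/0.211 = 1932.7 g/s and vapour = 384.34 g/s.
The evaporator receives (1−α)·2317 of feed at 0.604 water and removes 0.497 of that water:
0.497×0.604×(1−α)×2317 = 384.34
(1−α) = 384.34/695.54 = 0.5526;  α = 0.4474.

0.447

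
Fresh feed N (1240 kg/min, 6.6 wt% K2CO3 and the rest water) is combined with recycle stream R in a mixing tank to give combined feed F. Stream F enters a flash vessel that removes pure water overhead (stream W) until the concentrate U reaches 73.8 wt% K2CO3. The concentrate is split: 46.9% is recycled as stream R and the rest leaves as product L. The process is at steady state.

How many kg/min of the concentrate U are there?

208.8 kg/min

Overall K2CO3 balance (none leaves overhead): K2CO3 in fresh feed = K2CO3 in product, i.e. 1240×0.066 = (1−0.469)·U·0.738.
U = 81.84/(0.738×0.531) = 208.84 kg/min.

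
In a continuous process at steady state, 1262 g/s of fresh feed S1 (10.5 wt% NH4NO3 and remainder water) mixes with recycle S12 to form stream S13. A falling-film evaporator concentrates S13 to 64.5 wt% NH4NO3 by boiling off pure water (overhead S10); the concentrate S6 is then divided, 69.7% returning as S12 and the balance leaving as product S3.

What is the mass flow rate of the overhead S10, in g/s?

1057 g/s

Overall NH4NO3 balance (none leaves overhead): NH4NO3 in fresh feed = NH4NO3 in product, i.e. 1262×0.105 = (1−0.697)·S6·0.645.
S6 = 132.51/(0.645×0.303) = 678.03 g/s.
Recycle S12 = 0.697×678.03 = 472.58 g/s.
Combined feed S13 = 1262 + 472.58 = 1734.6 g/s.
Overhead S10 = S13 − S6 = 1734.6 − 678.03 = 1056.6 g/s.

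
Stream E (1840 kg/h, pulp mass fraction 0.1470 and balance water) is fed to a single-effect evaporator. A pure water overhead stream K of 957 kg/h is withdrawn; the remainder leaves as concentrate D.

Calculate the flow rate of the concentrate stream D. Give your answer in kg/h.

883 kg/h

Concentrate = 1840 − 957 = 883 kg/h.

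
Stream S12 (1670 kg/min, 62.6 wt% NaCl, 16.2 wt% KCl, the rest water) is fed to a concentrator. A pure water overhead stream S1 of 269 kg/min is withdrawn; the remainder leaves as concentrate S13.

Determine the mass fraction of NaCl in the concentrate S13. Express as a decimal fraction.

0.746

NaCl is not removed: 1670×0.626 = 1045.4 kg/min of NaCl enters S13.
Concentrate = 1670 − 269 = 1401 kg/min.
Mass fraction = 1045.4/1401 = 0.746.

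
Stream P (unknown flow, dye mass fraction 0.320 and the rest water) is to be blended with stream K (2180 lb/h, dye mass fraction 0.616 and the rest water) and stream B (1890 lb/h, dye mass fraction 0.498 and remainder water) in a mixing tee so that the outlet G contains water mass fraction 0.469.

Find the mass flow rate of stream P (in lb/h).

Let P be the unknown flow. Total out = 4070 + P.
water balance: 1785.9 + 0.680·P = 0.469·(4070 + P)
(0.680 − 0.469)·P = 0.469×4070 − 1785.9 = 122.93
P = 122.93 / 0.211 = 582.61 lb/h

582.6 lb/h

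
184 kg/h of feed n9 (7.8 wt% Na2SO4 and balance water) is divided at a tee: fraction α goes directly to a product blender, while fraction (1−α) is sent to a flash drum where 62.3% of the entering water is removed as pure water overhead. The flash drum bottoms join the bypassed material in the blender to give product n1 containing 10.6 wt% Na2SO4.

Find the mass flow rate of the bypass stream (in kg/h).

All 184×0.078 = 14.352 kg/h of Na2SO4 reaches n1, so n1 = 14.352/0.106 = 135.4 kg/h and vapour = 48.604 kg/h.
The evaporator receives (1−α)·184 of feed at 0.922 water and removes 0.623 of that water:
0.623×0.922×(1−α)×184 = 48.604
(1−α) = 48.604/105.69 = 0.4599;  α = 0.5401.
Bypass flow = 0.5401×184 = 99.384 kg/h.

99.38 kg/h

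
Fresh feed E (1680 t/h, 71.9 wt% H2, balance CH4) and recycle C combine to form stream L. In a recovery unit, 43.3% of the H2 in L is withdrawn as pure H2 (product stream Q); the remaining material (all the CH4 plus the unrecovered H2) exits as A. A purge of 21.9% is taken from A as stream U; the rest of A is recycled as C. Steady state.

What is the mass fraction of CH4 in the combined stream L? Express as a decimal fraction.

CH4 enters only via E and leaves only via the purge: 1680×0.281 = 0.219×(CH4 in A), and the recovery unit passes all CH4, so CH4 in L = CH4 in A = 2155.6 t/h.
H2 in L: m_A = 1680×0.719 + (1−0.219)·(1−0.433)·m_A, so m_A = 1207.9/0.5572 = 2167.9 t/h.
L = 2167.9 + 2155.6 = 4323.6 t/h.
CH4 fraction in L = 2155.6/4323.6 = 0.499.

0.499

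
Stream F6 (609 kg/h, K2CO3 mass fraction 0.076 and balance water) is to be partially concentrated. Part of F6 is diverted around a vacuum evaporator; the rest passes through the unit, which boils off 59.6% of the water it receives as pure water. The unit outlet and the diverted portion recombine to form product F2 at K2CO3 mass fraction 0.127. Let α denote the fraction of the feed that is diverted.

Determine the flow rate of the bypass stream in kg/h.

164.9 kg/h

All 609×0.076 = 46.284 kg/h of K2CO3 reaches F2, so F2 = 46.284/0.127 = 364.44 kg/h and vapour = 244.56 kg/h.
The evaporator receives (1−α)·609 of feed at 0.924 water and removes 0.596 of that water:
0.596×0.924×(1−α)×609 = 244.56
(1−α) = 244.56/335.38 = 0.7292;  α = 0.2708.
Bypass flow = 0.2708×609 = 164.92 kg/h.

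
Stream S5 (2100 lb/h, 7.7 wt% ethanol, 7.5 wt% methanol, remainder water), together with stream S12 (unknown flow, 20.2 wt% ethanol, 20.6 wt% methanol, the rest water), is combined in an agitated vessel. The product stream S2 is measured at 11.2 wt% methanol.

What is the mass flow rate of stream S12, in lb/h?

826.6 lb/h

Let S12 be the unknown flow. Total out = 2100 + S12.
methanol balance: 157.5 + 0.206·S12 = 0.112·(2100 + S12)
(0.206 − 0.112)·S12 = 0.112×2100 − 157.5 = 77.7
S12 = 77.7 / 0.094 = 826.6 lb/h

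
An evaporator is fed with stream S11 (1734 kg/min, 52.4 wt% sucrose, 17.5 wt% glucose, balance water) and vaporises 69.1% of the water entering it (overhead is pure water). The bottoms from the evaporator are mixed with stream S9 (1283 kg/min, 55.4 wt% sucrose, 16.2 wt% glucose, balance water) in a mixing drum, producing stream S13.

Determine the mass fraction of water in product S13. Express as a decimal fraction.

0.1979

Vapour removed = 0.691×0.301×1734 = 360.66 kg/min; concentrate = 1373.3 kg/min.
water reaching the mixer = 161.28 (from concentrate) + 1283×0.284 = 525.65 kg/min.
Product flow = 1373.3 + 1283 = 2656.3 kg/min; water fraction = 0.1979.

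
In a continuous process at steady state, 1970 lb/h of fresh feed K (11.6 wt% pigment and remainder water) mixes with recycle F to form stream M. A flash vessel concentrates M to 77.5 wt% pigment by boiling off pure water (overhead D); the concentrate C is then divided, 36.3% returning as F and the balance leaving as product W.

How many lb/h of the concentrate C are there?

462.9 lb/h

Overall pigment balance (none leaves overhead): pigment in fresh feed = pigment in product, i.e. 1970×0.116 = (1−0.363)·C·0.775.
C = 228.52/(0.775×0.637) = 462.9 lb/h.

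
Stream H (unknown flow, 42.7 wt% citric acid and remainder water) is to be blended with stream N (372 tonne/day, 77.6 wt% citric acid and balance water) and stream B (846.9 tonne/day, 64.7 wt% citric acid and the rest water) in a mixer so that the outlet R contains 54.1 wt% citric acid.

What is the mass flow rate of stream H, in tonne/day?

1554 tonne/day

Let H be the unknown flow. Total out = 1218.9 + H.
citric acid balance: 836.62 + 0.427·H = 0.541·(1218.9 + H)
(0.427 − 0.541)·H = 0.541×1218.9 − 836.62 = -177.19
H = -177.19 / -0.114 = 1554.3 tonne/day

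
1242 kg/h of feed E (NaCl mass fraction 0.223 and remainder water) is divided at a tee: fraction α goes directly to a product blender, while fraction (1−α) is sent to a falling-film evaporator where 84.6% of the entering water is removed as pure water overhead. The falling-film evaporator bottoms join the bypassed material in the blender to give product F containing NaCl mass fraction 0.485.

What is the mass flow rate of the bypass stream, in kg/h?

All 1242×0.223 = 276.97 kg/h of NaCl reaches F, so F = 276.97/0.485 = 571.06 kg/h and vapour = 670.94 kg/h.
The evaporator receives (1−α)·1242 of feed at 0.777 water and removes 0.846 of that water:
0.846×0.777×(1−α)×1242 = 670.94
(1−α) = 670.94/816.42 = 0.8218;  α = 0.1782.
Bypass flow = 0.1782×1242 = 221.32 kg/h.

221.3 kg/h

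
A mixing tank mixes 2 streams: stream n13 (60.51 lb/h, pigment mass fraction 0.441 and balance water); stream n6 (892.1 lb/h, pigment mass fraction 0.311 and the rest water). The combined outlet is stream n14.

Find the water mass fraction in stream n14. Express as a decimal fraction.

Total flow out = 60.51 + 892.1 = 952.61 lb/h.
water in = 60.51×0.559 + 892.1×0.689 = 648.48 lb/h.
water mass fraction in n14 = 648.48/952.61 = 0.681.

0.681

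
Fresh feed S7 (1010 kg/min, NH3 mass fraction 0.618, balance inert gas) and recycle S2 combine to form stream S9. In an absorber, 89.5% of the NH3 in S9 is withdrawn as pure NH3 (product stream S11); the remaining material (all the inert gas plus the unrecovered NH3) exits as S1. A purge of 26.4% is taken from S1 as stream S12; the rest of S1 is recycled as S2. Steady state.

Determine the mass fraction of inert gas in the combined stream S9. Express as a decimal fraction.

inert gas enters only via S7 and leaves only via the purge: 1010×0.382 = 0.264×(inert gas in S1), and the absorber passes all inert gas, so inert gas in S9 = inert gas in S1 = 1461.4 kg/min.
NH3 in S9: m_A = 1010×0.618 + (1−0.264)·(1−0.895)·m_A, so m_A = 624.18/0.9227 = 676.46 kg/min.
S9 = 676.46 + 1461.4 = 2137.9 kg/min.
inert gas fraction in S9 = 1461.4/2137.9 = 0.684.

0.684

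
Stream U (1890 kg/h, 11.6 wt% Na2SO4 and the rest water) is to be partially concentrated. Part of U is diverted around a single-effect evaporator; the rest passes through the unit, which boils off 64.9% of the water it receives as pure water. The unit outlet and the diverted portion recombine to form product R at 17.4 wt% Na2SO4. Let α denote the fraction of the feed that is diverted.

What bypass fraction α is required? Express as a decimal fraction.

0.419

All 1890×0.116 = 219.24 kg/h of Na2SO4 reaches R, so R = 219.24/0.174 = 1260 kg/h and vapour = 630 kg/h.
The evaporator receives (1−α)·1890 of feed at 0.884 water and removes 0.649 of that water:
0.649×0.884×(1−α)×1890 = 630
(1−α) = 630/1084.3 = 0.5810;  α = 0.4190.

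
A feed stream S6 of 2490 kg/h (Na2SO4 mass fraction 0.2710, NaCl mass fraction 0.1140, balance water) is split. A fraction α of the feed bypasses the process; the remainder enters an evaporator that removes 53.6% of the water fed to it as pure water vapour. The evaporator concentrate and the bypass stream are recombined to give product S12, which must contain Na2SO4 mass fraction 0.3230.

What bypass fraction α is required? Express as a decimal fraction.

All 2490×0.271 = 674.79 kg/h of Na2SO4 reaches S12, so S12 = 674.79/0.323 = 2089.1 kg/h and vapour = 400.87 kg/h.
The evaporator receives (1−α)·2490 of feed at 0.615 water and removes 0.536 of that water:
0.536×0.615×(1−α)×2490 = 400.87
(1−α) = 400.87/820.8 = 0.4884;  α = 0.5116.

0.512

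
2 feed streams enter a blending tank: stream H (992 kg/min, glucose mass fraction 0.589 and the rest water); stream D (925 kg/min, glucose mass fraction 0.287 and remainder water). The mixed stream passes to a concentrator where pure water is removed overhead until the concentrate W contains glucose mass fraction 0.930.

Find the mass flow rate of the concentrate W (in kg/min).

913.7 kg/min

glucose entering = 992×0.589 + 925×0.287 = 849.76 kg/min.
All glucose reports to W, so W = 849.76/0.930 = 913.72 kg/min.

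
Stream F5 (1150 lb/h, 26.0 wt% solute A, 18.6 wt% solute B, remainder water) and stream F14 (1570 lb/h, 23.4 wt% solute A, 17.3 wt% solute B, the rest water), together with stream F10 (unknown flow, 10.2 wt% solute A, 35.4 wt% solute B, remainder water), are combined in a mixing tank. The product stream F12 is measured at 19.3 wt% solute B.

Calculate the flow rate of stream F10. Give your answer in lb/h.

245 lb/h

Let F10 be the unknown flow. Total out = 2720 + F10.
solute B balance: 485.51 + 0.354·F10 = 0.193·(2720 + F10)
(0.354 − 0.193)·F10 = 0.193×2720 − 485.51 = 39.45
F10 = 39.45 / 0.161 = 245.03 lb/h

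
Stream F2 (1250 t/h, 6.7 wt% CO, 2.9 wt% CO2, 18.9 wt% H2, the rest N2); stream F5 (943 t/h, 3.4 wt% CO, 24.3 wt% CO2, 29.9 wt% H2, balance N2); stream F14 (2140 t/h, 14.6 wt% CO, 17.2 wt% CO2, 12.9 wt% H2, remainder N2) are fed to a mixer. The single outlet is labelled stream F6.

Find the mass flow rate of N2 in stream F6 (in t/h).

2477 t/h

N2 out = N2 in = 1250×0.715 + 943×0.424 + 2140×0.553 = 2477 t/h.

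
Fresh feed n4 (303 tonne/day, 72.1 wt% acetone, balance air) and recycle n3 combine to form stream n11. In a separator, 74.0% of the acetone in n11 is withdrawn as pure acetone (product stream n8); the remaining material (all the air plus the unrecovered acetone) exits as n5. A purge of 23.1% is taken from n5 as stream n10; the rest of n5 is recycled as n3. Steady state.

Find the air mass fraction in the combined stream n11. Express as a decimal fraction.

air enters only via n4 and leaves only via the purge: 303×0.279 = 0.231×(air in n5), and the separator passes all air, so air in n11 = air in n5 = 365.96 tonne/day.
acetone in n11: m_A = 303×0.721 + (1−0.231)·(1−0.740)·m_A, so m_A = 218.46/0.8001 = 273.06 tonne/day.
n11 = 273.06 + 365.96 = 639.02 tonne/day.
air fraction in n11 = 365.96/639.02 = 0.573.

0.573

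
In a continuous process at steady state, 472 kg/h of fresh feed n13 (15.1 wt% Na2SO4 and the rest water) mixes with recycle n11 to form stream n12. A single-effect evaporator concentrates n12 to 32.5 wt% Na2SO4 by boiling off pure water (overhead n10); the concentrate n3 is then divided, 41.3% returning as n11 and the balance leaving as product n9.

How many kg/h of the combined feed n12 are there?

Overall Na2SO4 balance (none leaves overhead): Na2SO4 in fresh feed = Na2SO4 in product, i.e. 472×0.151 = (1−0.413)·n3·0.325.
n3 = 71.272/(0.325×0.587) = 373.59 kg/h.
Recycle n11 = 0.413×373.59 = 154.29 kg/h.
Combined feed n12 = 472 + 154.29 = 626.29 kg/h.

626.3 kg/h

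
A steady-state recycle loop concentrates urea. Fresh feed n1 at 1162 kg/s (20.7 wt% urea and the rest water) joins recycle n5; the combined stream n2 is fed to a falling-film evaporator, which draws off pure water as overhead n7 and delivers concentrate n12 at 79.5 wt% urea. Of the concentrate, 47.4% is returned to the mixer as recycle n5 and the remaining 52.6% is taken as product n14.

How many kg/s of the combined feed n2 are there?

1435 kg/s

Overall urea balance (none leaves overhead): urea in fresh feed = urea in product, i.e. 1162×0.207 = (1−0.474)·n12·0.795.
n12 = 240.53/(0.795×0.526) = 575.21 kg/s.
Recycle n5 = 0.474×575.21 = 272.65 kg/s.
Combined feed n2 = 1162 + 272.65 = 1434.6 kg/s.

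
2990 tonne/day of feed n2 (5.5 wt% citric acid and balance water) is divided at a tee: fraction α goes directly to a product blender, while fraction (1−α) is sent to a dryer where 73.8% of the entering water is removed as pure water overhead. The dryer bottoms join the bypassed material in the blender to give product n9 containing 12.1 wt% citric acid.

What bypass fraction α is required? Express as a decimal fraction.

0.218

All 2990×0.055 = 164.45 tonne/day of citric acid reaches n9, so n9 = 164.45/0.121 = 1359.1 tonne/day and vapour = 1630.9 tonne/day.
The evaporator receives (1−α)·2990 of feed at 0.945 water and removes 0.738 of that water:
0.738×0.945×(1−α)×2990 = 1630.9
(1−α) = 1630.9/2085.3 = 0.7821;  α = 0.2179.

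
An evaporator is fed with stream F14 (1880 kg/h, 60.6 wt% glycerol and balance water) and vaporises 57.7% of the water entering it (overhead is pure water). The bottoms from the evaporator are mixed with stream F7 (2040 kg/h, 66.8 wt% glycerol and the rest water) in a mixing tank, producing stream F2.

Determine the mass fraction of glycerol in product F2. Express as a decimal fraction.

Vapour removed = 0.577×0.394×1880 = 427.4 kg/h; concentrate = 1452.6 kg/h.
glycerol reaching the mixer = 1139.3 (from concentrate) + 2040×0.668 = 2502 kg/h.
Product flow = 1452.6 + 2040 = 3492.6 kg/h; glycerol fraction = 0.7164.

0.7164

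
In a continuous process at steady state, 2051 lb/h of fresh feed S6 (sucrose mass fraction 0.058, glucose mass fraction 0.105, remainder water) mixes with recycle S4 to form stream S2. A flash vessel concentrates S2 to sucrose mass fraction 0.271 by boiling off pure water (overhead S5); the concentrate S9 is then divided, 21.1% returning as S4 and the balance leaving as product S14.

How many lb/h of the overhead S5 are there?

1612 lb/h

Overall sucrose balance (none leaves overhead): sucrose in fresh feed = sucrose in product, i.e. 2051×0.058 = (1−0.211)·S9·0.271.
S9 = 118.96/(0.271×0.789) = 556.35 lb/h.
Recycle S4 = 0.211×556.35 = 117.39 lb/h.
Combined feed S2 = 2051 + 117.39 = 2168.4 lb/h.
Overhead S5 = S2 − S9 = 2168.4 − 556.35 = 1612 lb/h.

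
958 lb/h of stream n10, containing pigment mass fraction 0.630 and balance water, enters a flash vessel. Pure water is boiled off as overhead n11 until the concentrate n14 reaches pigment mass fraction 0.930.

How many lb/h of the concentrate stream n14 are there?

649 lb/h

pigment is conserved: 958×0.630 = 603.54 lb/h all reports to the concentrate.
Concentrate = 603.54/(target fraction) = 648.97 lb/h.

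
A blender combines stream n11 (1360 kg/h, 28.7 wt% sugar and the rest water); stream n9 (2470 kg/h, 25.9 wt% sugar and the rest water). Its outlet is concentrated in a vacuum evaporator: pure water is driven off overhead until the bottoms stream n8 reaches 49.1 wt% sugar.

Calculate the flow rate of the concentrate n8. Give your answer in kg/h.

2098 kg/h

sugar entering = 1360×0.287 + 2470×0.259 = 1030 kg/h.
All sugar reports to n8, so n8 = 1030/0.491 = 2097.9 kg/h.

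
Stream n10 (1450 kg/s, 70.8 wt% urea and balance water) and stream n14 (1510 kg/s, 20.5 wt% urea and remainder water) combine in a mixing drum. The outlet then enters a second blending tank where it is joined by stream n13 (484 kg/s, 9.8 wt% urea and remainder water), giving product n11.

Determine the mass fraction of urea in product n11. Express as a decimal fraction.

0.4017

Overall, product flow = 3444 kg/s.
urea in = 1450×0.708 + 1510×0.205 + 484×0.098 = 1383.6 kg/s.
urea fraction in n11 = 0.4017.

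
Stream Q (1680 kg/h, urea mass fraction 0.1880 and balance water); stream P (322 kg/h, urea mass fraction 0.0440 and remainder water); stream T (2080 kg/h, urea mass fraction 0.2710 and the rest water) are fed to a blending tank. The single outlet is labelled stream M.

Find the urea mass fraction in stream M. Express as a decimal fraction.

0.2189

Total flow out = 1680 + 322 + 2080 = 4082 kg/h.
urea in = 1680×0.188 + 322×0.044 + 2080×0.271 = 893.69 kg/h.
urea mass fraction in M = 893.69/4082 = 0.2189.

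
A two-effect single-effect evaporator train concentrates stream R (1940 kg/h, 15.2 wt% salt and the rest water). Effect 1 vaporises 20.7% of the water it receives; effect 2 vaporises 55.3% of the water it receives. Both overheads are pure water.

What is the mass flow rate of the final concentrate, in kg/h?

878 kg/h

water in feed = 1940×0.848 = 1645.1 kg/h.
After stage 1: water left = (1−0.207)×1645.1 = 1304.6; stream total = 1599.5 kg/h.
After stage 2: water left = (1−0.553)×1304.6 = 583.15; final concentrate = 878.03 kg/h.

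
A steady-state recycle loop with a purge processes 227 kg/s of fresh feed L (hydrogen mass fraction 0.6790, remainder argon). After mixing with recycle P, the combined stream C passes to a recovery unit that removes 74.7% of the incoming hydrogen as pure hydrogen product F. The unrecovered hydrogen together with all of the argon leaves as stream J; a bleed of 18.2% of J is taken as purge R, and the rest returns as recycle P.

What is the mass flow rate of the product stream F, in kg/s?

hydrogen in C: m_A = 227×0.679 + (1−0.182)·(1−0.747)·m_A, so m_A = 154.13/0.7930 = 194.36 kg/s.
Product F = 0.747×194.36 = 145.18 kg/s.

145.2 kg/s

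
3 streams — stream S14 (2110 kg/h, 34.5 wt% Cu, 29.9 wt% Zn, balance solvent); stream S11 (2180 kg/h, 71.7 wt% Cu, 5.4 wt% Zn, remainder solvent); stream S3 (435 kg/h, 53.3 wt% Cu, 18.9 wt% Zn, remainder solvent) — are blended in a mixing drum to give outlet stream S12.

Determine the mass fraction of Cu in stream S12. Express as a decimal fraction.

0.5339

Total flow out = 2110 + 2180 + 435 = 4725 kg/h.
Cu in = 2110×0.345 + 2180×0.717 + 435×0.533 = 2522.9 kg/h.
Cu mass fraction in S12 = 2522.9/4725 = 0.5339.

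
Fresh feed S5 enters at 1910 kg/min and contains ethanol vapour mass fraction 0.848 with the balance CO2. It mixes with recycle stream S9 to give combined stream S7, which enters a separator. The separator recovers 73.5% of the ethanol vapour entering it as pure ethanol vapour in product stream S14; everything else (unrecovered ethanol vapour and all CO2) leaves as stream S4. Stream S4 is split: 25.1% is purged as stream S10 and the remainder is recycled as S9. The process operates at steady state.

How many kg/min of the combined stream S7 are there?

CO2 enters only via S5 and leaves only via the purge: 1910×0.152 = 0.251×(CO2 in S4), and the separator passes all CO2, so CO2 in S7 = CO2 in S4 = 1156.7 kg/min.
ethanol vapour in S7: m_A = 1910×0.848 + (1−0.251)·(1−0.735)·m_A, so m_A = 1619.7/0.8015 = 2020.8 kg/min.
S7 = 2020.8 + 1156.7 = 3177.4 kg/min.

3177 kg/min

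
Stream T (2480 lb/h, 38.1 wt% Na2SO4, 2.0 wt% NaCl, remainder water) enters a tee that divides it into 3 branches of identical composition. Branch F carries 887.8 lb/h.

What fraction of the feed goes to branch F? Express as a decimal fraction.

Fraction to F = 887.8/2480 = 0.3580.

0.358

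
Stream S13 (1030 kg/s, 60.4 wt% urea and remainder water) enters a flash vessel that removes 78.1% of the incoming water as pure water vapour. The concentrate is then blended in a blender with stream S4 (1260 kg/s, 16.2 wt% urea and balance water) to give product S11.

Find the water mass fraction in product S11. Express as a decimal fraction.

0.5809

Vapour removed = 0.781×0.396×1030 = 318.55 kg/s; concentrate = 711.45 kg/s.
water reaching the mixer = 89.326 (from concentrate) + 1260×0.838 = 1145.2 kg/s.
Product flow = 711.45 + 1260 = 1971.4 kg/s; water fraction = 0.5809.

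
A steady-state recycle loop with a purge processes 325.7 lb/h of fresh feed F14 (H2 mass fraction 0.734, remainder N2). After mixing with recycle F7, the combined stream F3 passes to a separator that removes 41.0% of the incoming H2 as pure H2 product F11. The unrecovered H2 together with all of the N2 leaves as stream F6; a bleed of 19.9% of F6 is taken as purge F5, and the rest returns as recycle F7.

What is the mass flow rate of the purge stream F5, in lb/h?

N2 enters only via F14 and leaves only via the purge: 325.7×0.266 = 0.199×(N2 in F6), and the separator passes all N2, so N2 in F3 = N2 in F6 = 435.36 lb/h.
H2 in F3: m_A = 325.7×0.734 + (1−0.199)·(1−0.410)·m_A, so m_A = 239.06/0.5274 = 453.28 lb/h.
F6 = (1−0.410)×453.28 + 435.36 = 702.79 lb/h.
Purge F5 = 0.199×702.79 = 139.86 lb/h.

139.9 lb/h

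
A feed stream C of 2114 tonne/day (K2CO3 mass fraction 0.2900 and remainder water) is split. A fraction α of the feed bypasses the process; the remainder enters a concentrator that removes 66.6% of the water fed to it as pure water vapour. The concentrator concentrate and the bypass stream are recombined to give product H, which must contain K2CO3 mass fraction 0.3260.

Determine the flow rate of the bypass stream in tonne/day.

1620 tonne/day

All 2114×0.290 = 613.06 tonne/day of K2CO3 reaches H, so H = 613.06/0.326 = 1880.6 tonne/day and vapour = 233.45 tonne/day.
The evaporator receives (1−α)·2114 of feed at 0.710 water and removes 0.666 of that water:
0.666×0.710×(1−α)×2114 = 233.45
(1−α) = 233.45/999.63 = 0.2335;  α = 0.7665.
Bypass flow = 0.7665×2114 = 1620.3 tonne/day.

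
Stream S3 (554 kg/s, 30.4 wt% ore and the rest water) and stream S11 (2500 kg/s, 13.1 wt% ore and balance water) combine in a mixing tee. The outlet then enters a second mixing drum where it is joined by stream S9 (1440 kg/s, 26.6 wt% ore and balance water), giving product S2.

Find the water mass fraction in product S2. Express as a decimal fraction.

0.804

Overall, product flow = 4494 kg/s.
water in = 554×0.696 + 2500×0.869 + 1440×0.734 = 3615 kg/s.
water fraction in S2 = 0.804.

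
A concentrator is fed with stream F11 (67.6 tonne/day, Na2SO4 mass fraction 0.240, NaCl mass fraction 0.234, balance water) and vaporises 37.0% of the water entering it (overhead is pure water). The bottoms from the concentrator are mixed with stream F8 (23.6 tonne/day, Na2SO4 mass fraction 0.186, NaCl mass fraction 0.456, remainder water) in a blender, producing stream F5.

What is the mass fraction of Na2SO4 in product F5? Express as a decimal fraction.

0.264

Vapour removed = 0.370×0.526×67.6 = 13.156 tonne/day; concentrate = 54.444 tonne/day.
Na2SO4 reaching the mixer = 16.224 (from concentrate) + 23.6×0.186 = 20.614 tonne/day.
Product flow = 54.444 + 23.6 = 78.044 tonne/day; Na2SO4 fraction = 0.264.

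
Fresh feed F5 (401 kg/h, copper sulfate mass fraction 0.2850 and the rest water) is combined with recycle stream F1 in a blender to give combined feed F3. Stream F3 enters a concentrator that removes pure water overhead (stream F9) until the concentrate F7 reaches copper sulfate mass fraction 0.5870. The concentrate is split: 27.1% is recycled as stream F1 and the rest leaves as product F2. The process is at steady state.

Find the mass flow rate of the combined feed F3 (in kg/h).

473.4 kg/h

Overall copper sulfate balance (none leaves overhead): copper sulfate in fresh feed = copper sulfate in product, i.e. 401×0.285 = (1−0.271)·F7·0.587.
F7 = 114.28/(0.587×0.729) = 267.07 kg/h.
Recycle F1 = 0.271×267.07 = 72.376 kg/h.
Combined feed F3 = 401 + 72.376 = 473.38 kg/h.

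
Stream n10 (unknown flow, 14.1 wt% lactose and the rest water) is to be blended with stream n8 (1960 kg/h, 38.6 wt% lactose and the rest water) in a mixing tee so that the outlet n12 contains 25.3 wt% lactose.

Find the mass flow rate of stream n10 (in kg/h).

2328 kg/h

Let n10 be the unknown flow. Total out = 1960 + n10.
lactose balance: 756.56 + 0.141·n10 = 0.253·(1960 + n10)
(0.141 − 0.253)·n10 = 0.253×1960 − 756.56 = -260.68
n10 = -260.68 / -0.112 = 2327.5 kg/h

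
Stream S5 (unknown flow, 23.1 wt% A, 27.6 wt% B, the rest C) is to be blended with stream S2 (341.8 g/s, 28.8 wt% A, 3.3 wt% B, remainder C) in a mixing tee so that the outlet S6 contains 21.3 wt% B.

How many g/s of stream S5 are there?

Let S5 be the unknown flow. Total out = 341.8 + S5.
B balance: 11.279 + 0.276·S5 = 0.213·(341.8 + S5)
(0.276 − 0.213)·S5 = 0.213×341.8 − 11.279 = 61.524
S5 = 61.524 / 0.063 = 976.57 g/s

976.6 g/s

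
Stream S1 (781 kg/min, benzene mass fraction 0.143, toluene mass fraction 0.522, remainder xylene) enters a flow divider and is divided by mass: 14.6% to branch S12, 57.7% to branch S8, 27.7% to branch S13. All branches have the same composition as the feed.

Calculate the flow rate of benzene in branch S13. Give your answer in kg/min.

30.94 kg/min

Branch S13 total = 0.277×781 = 216.34 kg/min.
benzene in S13 = 0.143×216.34 = 30.936 kg/min.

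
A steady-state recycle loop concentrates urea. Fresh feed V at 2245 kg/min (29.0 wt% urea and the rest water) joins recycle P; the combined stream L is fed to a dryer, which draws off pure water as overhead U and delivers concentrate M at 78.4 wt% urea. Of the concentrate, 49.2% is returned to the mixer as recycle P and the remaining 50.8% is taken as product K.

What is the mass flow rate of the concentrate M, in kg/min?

Overall urea balance (none leaves overhead): urea in fresh feed = urea in product, i.e. 2245×0.290 = (1−0.492)·M·0.784.
M = 651.05/(0.784×0.508) = 1634.7 kg/min.

1635 kg/min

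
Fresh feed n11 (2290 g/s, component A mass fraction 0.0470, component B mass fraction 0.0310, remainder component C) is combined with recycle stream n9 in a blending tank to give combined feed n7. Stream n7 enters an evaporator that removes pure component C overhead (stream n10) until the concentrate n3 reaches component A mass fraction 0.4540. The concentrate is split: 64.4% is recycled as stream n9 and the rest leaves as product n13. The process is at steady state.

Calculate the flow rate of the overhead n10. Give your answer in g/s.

2053 g/s

Overall component A balance (none leaves overhead): component A in fresh feed = component A in product, i.e. 2290×0.047 = (1−0.644)·n3·0.454.
n3 = 107.63/(0.454×0.356) = 665.93 g/s.
Recycle n9 = 0.644×665.93 = 428.86 g/s.
Combined feed n7 = 2290 + 428.86 = 2718.9 g/s.
Overhead n10 = n7 − n3 = 2718.9 − 665.93 = 2052.9 g/s.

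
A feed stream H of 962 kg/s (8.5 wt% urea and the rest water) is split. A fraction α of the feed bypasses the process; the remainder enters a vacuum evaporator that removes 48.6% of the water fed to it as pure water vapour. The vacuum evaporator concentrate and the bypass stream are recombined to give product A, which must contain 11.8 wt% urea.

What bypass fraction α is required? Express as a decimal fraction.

0.371

All 962×0.085 = 81.77 kg/s of urea reaches A, so A = 81.77/0.118 = 692.97 kg/s and vapour = 269.03 kg/s.
The evaporator receives (1−α)·962 of feed at 0.915 water and removes 0.486 of that water:
0.486×0.915×(1−α)×962 = 269.03
(1−α) = 269.03/427.79 = 0.6289;  α = 0.3711.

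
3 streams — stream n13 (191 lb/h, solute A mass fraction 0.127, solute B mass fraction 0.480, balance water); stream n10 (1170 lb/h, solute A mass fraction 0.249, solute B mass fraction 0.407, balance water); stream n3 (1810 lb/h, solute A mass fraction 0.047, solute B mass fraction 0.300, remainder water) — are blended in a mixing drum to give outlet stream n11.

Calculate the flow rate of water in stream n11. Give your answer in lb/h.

1659 lb/h

water out = water in = 191×0.393 + 1170×0.344 + 1810×0.653 = 1659.5 lb/h.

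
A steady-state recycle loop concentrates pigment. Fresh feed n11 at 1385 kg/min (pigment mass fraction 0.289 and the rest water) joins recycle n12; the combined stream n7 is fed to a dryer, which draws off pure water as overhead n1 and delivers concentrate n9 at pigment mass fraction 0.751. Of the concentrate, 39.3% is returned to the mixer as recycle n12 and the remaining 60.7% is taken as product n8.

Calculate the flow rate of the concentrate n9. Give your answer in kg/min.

Overall pigment balance (none leaves overhead): pigment in fresh feed = pigment in product, i.e. 1385×0.289 = (1−0.393)·n9·0.751.
n9 = 400.26/(0.751×0.607) = 878.05 kg/min.

878 kg/min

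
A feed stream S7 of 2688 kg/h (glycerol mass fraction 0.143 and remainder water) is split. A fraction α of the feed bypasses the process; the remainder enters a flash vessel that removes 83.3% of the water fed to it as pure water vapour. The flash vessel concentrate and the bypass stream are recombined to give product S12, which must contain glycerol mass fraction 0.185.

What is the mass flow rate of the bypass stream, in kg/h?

1833 kg/h

All 2688×0.143 = 384.38 kg/h of glycerol reaches S12, so S12 = 384.38/0.185 = 2077.8 kg/h and vapour = 610.25 kg/h.
The evaporator receives (1−α)·2688 of feed at 0.857 water and removes 0.833 of that water:
0.833×0.857×(1−α)×2688 = 610.25
(1−α) = 610.25/1918.9 = 0.3180;  α = 0.6820.
Bypass flow = 0.6820×2688 = 1833.2 kg/h.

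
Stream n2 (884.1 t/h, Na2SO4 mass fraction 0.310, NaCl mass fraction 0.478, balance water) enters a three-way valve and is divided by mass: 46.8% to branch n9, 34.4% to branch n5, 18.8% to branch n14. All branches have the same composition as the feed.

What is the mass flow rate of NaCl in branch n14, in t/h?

79.45 t/h

Branch n14 total = 0.188×884.1 = 166.21 t/h.
NaCl in n14 = 0.478×166.21 = 79.449 t/h.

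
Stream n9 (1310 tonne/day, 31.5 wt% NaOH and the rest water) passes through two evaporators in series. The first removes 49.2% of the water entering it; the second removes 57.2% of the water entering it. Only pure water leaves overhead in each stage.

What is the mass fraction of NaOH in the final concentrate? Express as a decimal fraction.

0.6790

water in feed = 1310×0.685 = 897.35 tonne/day.
After stage 1: water left = (1−0.492)×897.35 = 455.85; stream total = 868.5 tonne/day.
After stage 2: water left = (1−0.572)×455.85 = 195.11; final concentrate = 607.76 tonne/day.
NaOH fraction = 412.65/607.76 = 0.6790.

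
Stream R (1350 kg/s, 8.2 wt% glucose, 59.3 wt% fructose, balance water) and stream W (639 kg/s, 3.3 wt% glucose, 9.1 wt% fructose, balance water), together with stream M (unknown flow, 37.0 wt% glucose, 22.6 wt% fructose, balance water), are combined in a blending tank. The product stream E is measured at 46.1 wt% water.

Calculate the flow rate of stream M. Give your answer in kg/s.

1431 kg/s

Let M be the unknown flow. Total out = 1989 + M.
water balance: 998.51 + 0.404·M = 0.461·(1989 + M)
(0.404 − 0.461)·M = 0.461×1989 − 998.51 = -81.585
M = -81.585 / -0.057 = 1431.3 kg/s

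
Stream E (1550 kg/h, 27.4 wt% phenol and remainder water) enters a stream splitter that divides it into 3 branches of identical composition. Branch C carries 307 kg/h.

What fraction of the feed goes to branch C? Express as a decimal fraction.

0.198

Fraction to C = 307/1550 = 0.1981.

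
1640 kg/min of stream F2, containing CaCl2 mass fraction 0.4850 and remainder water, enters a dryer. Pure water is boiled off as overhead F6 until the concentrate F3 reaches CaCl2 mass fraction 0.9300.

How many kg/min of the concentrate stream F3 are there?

855.3 kg/min

CaCl2 is conserved: 1640×0.485 = 795.4 kg/min all reports to the concentrate.
Concentrate = 795.4/(target fraction) = 855.27 kg/min.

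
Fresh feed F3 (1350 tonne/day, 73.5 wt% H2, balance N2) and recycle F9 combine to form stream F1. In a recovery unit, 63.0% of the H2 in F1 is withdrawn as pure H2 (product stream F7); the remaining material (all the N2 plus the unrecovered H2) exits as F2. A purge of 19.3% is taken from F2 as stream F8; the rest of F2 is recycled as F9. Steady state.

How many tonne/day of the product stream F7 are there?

H2 in F1: m_A = 1350×0.735 + (1−0.193)·(1−0.630)·m_A, so m_A = 992.25/0.7014 = 1414.7 tonne/day.
Product F7 = 0.630×1414.7 = 891.23 tonne/day.

891.2 tonne/day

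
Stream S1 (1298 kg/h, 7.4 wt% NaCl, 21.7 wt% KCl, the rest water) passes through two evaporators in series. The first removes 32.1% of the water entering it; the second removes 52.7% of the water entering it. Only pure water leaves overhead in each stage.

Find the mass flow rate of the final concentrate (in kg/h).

673.3 kg/h

water in feed = 1298×0.709 = 920.28 kg/h.
After stage 1: water left = (1−0.321)×920.28 = 624.87; stream total = 1002.6 kg/h.
After stage 2: water left = (1−0.527)×624.87 = 295.56; final concentrate = 673.28 kg/h.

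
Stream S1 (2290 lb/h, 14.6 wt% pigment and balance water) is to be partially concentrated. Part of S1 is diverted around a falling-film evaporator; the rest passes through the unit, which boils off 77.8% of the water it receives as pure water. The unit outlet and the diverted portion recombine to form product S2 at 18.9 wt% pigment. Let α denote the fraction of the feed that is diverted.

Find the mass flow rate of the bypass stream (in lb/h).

All 2290×0.146 = 334.34 lb/h of pigment reaches S2, so S2 = 334.34/0.189 = 1769 lb/h and vapour = 521.01 lb/h.
The evaporator receives (1−α)·2290 of feed at 0.854 water and removes 0.778 of that water:
0.778×0.854×(1−α)×2290 = 521.01
(1−α) = 521.01/1521.5 = 0.3424;  α = 0.6576.
Bypass flow = 0.6576×2290 = 1505.8 lb/h.

1506 lb/h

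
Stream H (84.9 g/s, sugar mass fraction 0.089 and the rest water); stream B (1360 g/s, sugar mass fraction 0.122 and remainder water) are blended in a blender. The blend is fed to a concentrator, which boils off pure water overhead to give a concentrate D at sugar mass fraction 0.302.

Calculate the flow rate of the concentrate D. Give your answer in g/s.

sugar entering = 84.9×0.089 + 1360×0.122 = 173.48 g/s.
All sugar reports to D, so D = 173.48/0.302 = 574.42 g/s.

574.4 g/s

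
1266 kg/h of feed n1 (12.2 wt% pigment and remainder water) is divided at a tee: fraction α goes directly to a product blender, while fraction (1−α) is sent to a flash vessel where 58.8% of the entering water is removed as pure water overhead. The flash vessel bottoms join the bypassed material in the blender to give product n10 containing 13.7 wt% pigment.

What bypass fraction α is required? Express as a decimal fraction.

All 1266×0.122 = 154.45 kg/h of pigment reaches n10, so n10 = 154.45/0.137 = 1127.4 kg/h and vapour = 138.61 kg/h.
The evaporator receives (1−α)·1266 of feed at 0.878 water and removes 0.588 of that water:
0.588×0.878×(1−α)×1266 = 138.61
(1−α) = 138.61/653.59 = 0.2121;  α = 0.7879.

0.788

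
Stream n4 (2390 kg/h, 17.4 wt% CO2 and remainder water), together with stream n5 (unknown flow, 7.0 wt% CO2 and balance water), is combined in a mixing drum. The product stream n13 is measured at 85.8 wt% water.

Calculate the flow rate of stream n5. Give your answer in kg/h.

1062 kg/h

Let n5 be the unknown flow. Total out = 2390 + n5.
water balance: 1974.1 + 0.930·n5 = 0.858·(2390 + n5)
(0.930 − 0.858)·n5 = 0.858×2390 − 1974.1 = 76.48
n5 = 76.48 / 0.072 = 1062.2 kg/h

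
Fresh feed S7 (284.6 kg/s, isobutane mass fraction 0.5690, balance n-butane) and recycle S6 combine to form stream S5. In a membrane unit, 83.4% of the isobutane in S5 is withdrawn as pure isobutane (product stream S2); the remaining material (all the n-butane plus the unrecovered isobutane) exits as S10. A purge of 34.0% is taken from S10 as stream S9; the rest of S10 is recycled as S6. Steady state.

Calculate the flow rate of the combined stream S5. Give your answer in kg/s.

542.6 kg/s

n-butane enters only via S7 and leaves only via the purge: 284.6×0.431 = 0.340×(n-butane in S10), and the membrane unit passes all n-butane, so n-butane in S5 = n-butane in S10 = 360.77 kg/s.
isobutane in S5: m_A = 284.6×0.569 + (1−0.340)·(1−0.834)·m_A, so m_A = 161.94/0.8904 = 181.86 kg/s.
S5 = 181.86 + 360.77 = 542.63 kg/s.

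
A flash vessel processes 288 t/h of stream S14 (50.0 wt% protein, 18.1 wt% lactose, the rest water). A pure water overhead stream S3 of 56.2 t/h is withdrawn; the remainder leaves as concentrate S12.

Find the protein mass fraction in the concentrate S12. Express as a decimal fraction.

protein is not removed: 288×0.500 = 144 t/h of protein enters S12.
Concentrate = 288 − 56.2 = 231.8 t/h.
Mass fraction = 144/231.8 = 0.6212.

0.6212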